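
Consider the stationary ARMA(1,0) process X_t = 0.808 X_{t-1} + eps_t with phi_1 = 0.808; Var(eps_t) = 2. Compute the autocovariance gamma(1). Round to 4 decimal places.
\gamma(1) = 4.6552

Multiply the model equation by X_{t-k} and take expectations. With theta_0 = psi_0 = 1 and psi_j the MA(infinity) weights, this gives
  gamma(k) - sum_i phi_i gamma(k-i) = c_k,
  c_k = sigma^2 * sum_{j=k..q} theta_j psi_{j-k}   (c_k = 0 for k > q),
using gamma(-m) = gamma(m).
Pure AR (q = 0): c_0 = sigma^2 = 2, c_k = 0 for k >= 1.
Equations for k = 0 and k = 1 (AR order 1):
  gamma(0) = phi_1 gamma(1) + c_0
  gamma(1) = phi_1 gamma(0) + c_1
Substituting the second into the first: gamma(0) (1 - phi_1^2) = c_0 + phi_1 c_1, so
  gamma(0) = c_0 / (1 - phi_1^2) = 2 / (1 - (0.808)^2) = 2 / 0.347136 = 5.761431.
  gamma(1) = phi_1 gamma(0) = (0.808)(5.761431) = 4.655236.
Therefore gamma(1) = 4.6552 (to 4 decimal places).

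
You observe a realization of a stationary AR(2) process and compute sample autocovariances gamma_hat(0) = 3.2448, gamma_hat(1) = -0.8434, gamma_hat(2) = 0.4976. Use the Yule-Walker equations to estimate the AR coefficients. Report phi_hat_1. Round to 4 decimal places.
\hat\phi_{1} = -0.2360

The Yule-Walker equations for an AR(p) process read, in matrix form,
  Gamma_p phi = r_p,   with   (Gamma_p)_{ij} = gamma(|i - j|),
                       (r_p)_i = gamma(i),   i,j = 1..p.
Substitute the sample gammas (Toeplitz matrix and right-hand side of size 2):
  Gamma_p = [[3.2448, -0.8434], [-0.8434, 3.2448]]
  r_p     = [-0.8434, 0.4976]
Written out:
  3.2448 phi_1 - 0.8434 phi_2 = -0.8434
  -0.8434 phi_1 + 3.2448 phi_2 = 0.4976
Solve by Cramer's rule:
  det = gamma(0)^2 - gamma(1)^2 = (3.2448)^2 - (-0.8434)^2 = 10.52872704 - 0.71132356 = 9.81740348
  phi_hat_1 = [gamma(1) gamma(0) - gamma(1) gamma(2)] / det = [(-0.8434)(3.2448) - (-0.8434)(0.4976)] / 9.81740348 = -2.31698848 / 9.81740348 = -0.236
  phi_hat_2 = [gamma(0) gamma(2) - gamma(1)^2] / det = [(3.2448)(0.4976) - (-0.8434)^2] / 9.81740348 = 0.90328892 / 9.81740348 = 0.092
So phi_hat = [-0.2360, 0.0920].
Therefore phi_hat_1 = -0.2360.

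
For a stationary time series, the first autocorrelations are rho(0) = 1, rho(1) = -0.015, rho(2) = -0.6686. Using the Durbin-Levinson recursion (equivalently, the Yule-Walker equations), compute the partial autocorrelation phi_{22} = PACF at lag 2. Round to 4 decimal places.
\phi_{22} = -0.6690

The PACF at lag k is phi_{kk}, the last component of the solution
to the Yule-Walker system G_k phi = r_k where
  (G_k)_{ij} = rho(|i - j|), (r_k)_i = rho(i), i,j = 1..k.
Equivalently, Durbin-Levinson gives phi_{kk} iteratively:
  phi_{11} = rho(1)
  phi_{kk} = [rho(k) - sum_{j=1..k-1} phi_{k-1,j} rho(k-j)]
            / [1 - sum_{j=1..k-1} phi_{k-1,j} rho(j)],
  phi_{k,j} = phi_{k-1,j} - phi_{kk} phi_{k-1,k-j},  j = 1..k-1.
Step k = 1:
  phi_11 = rho(1) = -0.015.
Step k = 2:
  phi_22 = [rho(2) - phi_11 rho(1)] / [1 - phi_11 rho(1)] = [-0.6686 - (-0.015)(-0.015)] / [1 - (-0.015)(-0.015)]
         = -0.668825 / 0.999775 = -0.669.
Therefore phi_{22} = -0.6690.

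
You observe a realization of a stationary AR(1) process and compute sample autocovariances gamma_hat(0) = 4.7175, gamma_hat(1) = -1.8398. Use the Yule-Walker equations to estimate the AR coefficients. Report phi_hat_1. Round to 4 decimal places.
\hat\phi_{1} = -0.3900

The Yule-Walker equations for an AR(p) process read, in matrix form,
  Gamma_p phi = r_p,   with   (Gamma_p)_{ij} = gamma(|i - j|),
                       (r_p)_i = gamma(i),   i,j = 1..p.
Substitute the sample gammas (Toeplitz matrix and right-hand side of size 1):
  Gamma_p = [[4.7175]]
  r_p     = [-1.8398]
With p = 1 this is the single equation gamma(0) phi_1 = gamma(1):
  phi_hat_1 = gamma(1) / gamma(0) = -1.8398 / 4.7175 = -0.3900.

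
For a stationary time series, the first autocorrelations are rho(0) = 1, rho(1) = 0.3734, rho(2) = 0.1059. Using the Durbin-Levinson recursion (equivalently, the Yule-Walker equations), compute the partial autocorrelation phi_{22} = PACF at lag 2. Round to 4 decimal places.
\phi_{22} = -0.0390

The PACF at lag k is phi_{kk}, the last component of the solution
to the Yule-Walker system G_k phi = r_k where
  (G_k)_{ij} = rho(|i - j|), (r_k)_i = rho(i), i,j = 1..k.
Equivalently, Durbin-Levinson gives phi_{kk} iteratively:
  phi_{11} = rho(1)
  phi_{kk} = [rho(k) - sum_{j=1..k-1} phi_{k-1,j} rho(k-j)]
            / [1 - sum_{j=1..k-1} phi_{k-1,j} rho(j)],
  phi_{k,j} = phi_{k-1,j} - phi_{kk} phi_{k-1,k-j},  j = 1..k-1.
Step k = 1:
  phi_11 = rho(1) = 0.3734.
Step k = 2:
  phi_22 = [rho(2) - phi_11 rho(1)] / [1 - phi_11 rho(1)] = [0.1059 - (0.3734)(0.3734)] / [1 - (0.3734)(0.3734)]
         = -0.03352756 / 0.86057244 = -0.039.
Therefore phi_{22} = -0.0390.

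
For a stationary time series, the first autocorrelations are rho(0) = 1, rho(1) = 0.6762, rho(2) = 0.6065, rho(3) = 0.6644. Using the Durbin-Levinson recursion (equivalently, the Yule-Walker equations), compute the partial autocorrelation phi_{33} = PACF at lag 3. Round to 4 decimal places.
\phi_{33} = 0.3610

The PACF at lag k is phi_{kk}, the last component of the solution
to the Yule-Walker system G_k phi = r_k where
  (G_k)_{ij} = rho(|i - j|), (r_k)_i = rho(i), i,j = 1..k.
Equivalently, Durbin-Levinson gives phi_{kk} iteratively:
  phi_{11} = rho(1)
  phi_{kk} = [rho(k) - sum_{j=1..k-1} phi_{k-1,j} rho(k-j)]
            / [1 - sum_{j=1..k-1} phi_{k-1,j} rho(j)],
  phi_{k,j} = phi_{k-1,j} - phi_{kk} phi_{k-1,k-j},  j = 1..k-1.
Step k = 1:
  phi_11 = rho(1) = 0.6762.
Step k = 2:
  phi_22 = [rho(2) - phi_11 rho(1)] / [1 - phi_11 rho(1)] = [0.6065 - (0.6762)(0.6762)] / [1 - (0.6762)(0.6762)]
         = 0.14925356 / 0.54275356 = 0.274993.
  Update: phi_21 = phi_11 - phi_22 phi_11 = 0.6762 - (0.274993)(0.6762) = 0.49025.
Step k = 3:
  phi_33 = [rho(3) - phi_21 rho(2) - phi_22 rho(1)] / [1 - phi_21 rho(1) - phi_22 rho(2)]
    numerator   = 0.6644 - (0.49025)(0.6065) - (0.274993)(0.6762) = 0.18111321
    denominator = 1 - (0.49025)(0.6762) - (0.274993)(0.6065) = 0.50170984
  phi_33 = 0.18111321 / 0.50170984 = 0.361.
Therefore phi_{33} = 0.3610.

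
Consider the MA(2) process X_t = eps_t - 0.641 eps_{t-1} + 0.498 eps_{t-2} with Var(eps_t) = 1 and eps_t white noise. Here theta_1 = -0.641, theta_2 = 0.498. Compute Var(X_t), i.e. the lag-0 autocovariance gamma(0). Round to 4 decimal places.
\gamma(0) = 1.6589

For an MA(q) process X_t = eps_t + sum_i theta_i eps_{t-i} with
Var(eps_t) = sigma^2, the variance is
  gamma(0) = sigma^2 * (1 + sum_i theta_i^2).
  sum_i theta_i^2 = (-0.641)^2 + (0.498)^2 = 0.410881 + 0.248004 = 0.658885.
  gamma(0) = 1 * (1 + 0.658885) = 1 * 1.658885 = 1.658885, which rounds to 1.6589.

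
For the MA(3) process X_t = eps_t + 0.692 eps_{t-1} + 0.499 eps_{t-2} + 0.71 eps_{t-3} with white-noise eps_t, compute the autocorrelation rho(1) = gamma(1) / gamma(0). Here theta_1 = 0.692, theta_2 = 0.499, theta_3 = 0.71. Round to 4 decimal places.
\rho(1) = 0.6235

For an MA(q) process with theta_0 = 1, the autocovariance is
  gamma(k) = sigma^2 * sum_{i=0..q-k} theta_i * theta_{i+k},
and rho(k) = gamma(k) / gamma(0). Sigma^2 cancels.
  numerator   = (1)*(0.692) + (0.692)*(0.499) + (0.499)*(0.71) = 1.391598.
  denominator = (1)^2 + (0.692)^2 + (0.499)^2 + (0.71)^2 = 2.231965.
  rho(1) = 1.391598 / 2.231965 = 0.6235.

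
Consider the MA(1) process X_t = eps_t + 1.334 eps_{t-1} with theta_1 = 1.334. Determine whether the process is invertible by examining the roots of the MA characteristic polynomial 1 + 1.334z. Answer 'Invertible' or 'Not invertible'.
\text{Not invertible}

The MA(q) characteristic polynomial is P(z) = 1 + 1.334z.
Invertibility requires all roots to lie outside the unit circle, i.e. |z| > 1 for every root.
This is linear in z: 1 + (1.334) z = 0  =>  z = -1/(1.334) = -0.749625,  |z| = 0.749625.
Moduli of all roots: 0.7496.
All moduli strictly greater than 1? No.
Verdict: Not invertible.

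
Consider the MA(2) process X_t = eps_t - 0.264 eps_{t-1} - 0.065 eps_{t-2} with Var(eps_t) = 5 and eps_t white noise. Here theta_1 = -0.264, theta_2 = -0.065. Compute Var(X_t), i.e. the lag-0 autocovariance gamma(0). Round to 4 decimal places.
\gamma(0) = 5.3696

For an MA(q) process X_t = eps_t + sum_i theta_i eps_{t-i} with
Var(eps_t) = sigma^2, the variance is
  gamma(0) = sigma^2 * (1 + sum_i theta_i^2).
  sum_i theta_i^2 = (-0.264)^2 + (-0.065)^2 = 0.069696 + 0.004225 = 0.073921.
  gamma(0) = 5 * (1 + 0.073921) = 5 * 1.073921 = 5.369605, which rounds to 5.3696.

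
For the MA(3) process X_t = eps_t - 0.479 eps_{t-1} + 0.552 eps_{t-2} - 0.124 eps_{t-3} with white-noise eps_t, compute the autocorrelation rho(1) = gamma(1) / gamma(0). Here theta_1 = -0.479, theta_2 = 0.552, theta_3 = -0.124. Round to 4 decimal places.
\rho(1) = -0.5239

For an MA(q) process with theta_0 = 1, the autocovariance is
  gamma(k) = sigma^2 * sum_{i=0..q-k} theta_i * theta_{i+k},
and rho(k) = gamma(k) / gamma(0). Sigma^2 cancels.
  numerator   = (1)*(-0.479) + (-0.479)*(0.552) + (0.552)*(-0.124) = -0.811856.
  denominator = (1)^2 + (-0.479)^2 + (0.552)^2 + (-0.124)^2 = 1.549521.
  rho(1) = -0.811856 / 1.549521 = -0.5239.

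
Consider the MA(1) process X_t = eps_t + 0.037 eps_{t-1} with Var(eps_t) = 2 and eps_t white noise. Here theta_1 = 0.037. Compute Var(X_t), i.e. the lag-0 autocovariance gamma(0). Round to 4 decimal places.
\gamma(0) = 2.0027

For an MA(q) process X_t = eps_t + sum_i theta_i eps_{t-i} with
Var(eps_t) = sigma^2, the variance is
  gamma(0) = sigma^2 * (1 + sum_i theta_i^2).
  sum_i theta_i^2 = (0.037)^2 = 0.001369.
  gamma(0) = 2 * (1 + 0.001369) = 2 * 1.001369 = 2.002738, which rounds to 2.0027.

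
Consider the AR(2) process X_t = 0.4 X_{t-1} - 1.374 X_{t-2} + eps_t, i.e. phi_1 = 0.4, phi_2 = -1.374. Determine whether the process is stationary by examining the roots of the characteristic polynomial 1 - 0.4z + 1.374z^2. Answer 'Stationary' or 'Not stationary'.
\text{Not stationary}

The AR(p) characteristic polynomial is P(z) = 1 - 0.4z + 1.374z^2.
Stationarity requires all roots to lie outside the unit circle, i.e. |z| > 1 for every root.
Set 1 + (-0.4) z + (1.374) z^2 = 0, i.e. a z^2 + b z + c = 0 with a = 1.374, b = -0.4, c = 1.
Discriminant D = b^2 - 4ac = (-0.4)^2 - 4*(1.374)*1 = 0.16 - (5.496) = -5.336.
D < 0, so the roots are the complex-conjugate pair z = (-b +/- i sqrt(-D)) / (2a) = 0.1456 +/- 0.8406i.
For a conjugate pair |z|^2 = z * conj(z) = (product of roots) = c/a = 1/(1.374) = 0.727802, so |z| = sqrt(0.727802) = 0.8531 for both roots.
Moduli of all roots: 0.8531, 0.8531.
All moduli strictly greater than 1? No.
Verdict: Not stationary.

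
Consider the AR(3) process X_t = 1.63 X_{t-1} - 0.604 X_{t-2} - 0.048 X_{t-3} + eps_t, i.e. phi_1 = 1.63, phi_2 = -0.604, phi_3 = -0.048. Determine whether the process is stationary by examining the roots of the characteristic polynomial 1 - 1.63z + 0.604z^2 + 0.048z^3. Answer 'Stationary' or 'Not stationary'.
\text{Stationary}

The AR(p) characteristic polynomial is P(z) = 1 - 1.63z + 0.604z^2 + 0.048z^3.
Stationarity requires all roots to lie outside the unit circle, i.e. |z| > 1 for every root.
Degree 3: look for a simple real root z0 first, then factor out (1 - z/z0) and solve the remaining quadratic.
Testing z0 = 1.25: P(1.25) = 1 + (-1.63)(1.25) + (0.604)(1.25)^2 + (0.048)(1.25)^3
  = 1 + (-2.0375) + (0.94375) + (0.09375) = 0.  So z_0 = 1.25 is a root, |z_0| = 1.25.
Divide out the factor (1 - 0.8 z) = (1 - z/z0) (since 1/z0 = 0.8):
  P(z) = (1 - 0.8 z)(1 + (-0.83) z + (-0.06) z^2)
  [check: z-coef -0.83 - (0.8) = -1.63; z^2-coef -0.06 - (0.8)(-0.83) = 0.604; z^3-coef -(0.8)(-0.06) = 0.048.]
Remaining roots from the quadratic factor 1 + (-0.83) z + (-0.06) z^2:
  Set 1 + (-0.83) z + (-0.06) z^2 = 0, i.e. a z^2 + b z + c = 0 with a = -0.06, b = -0.83, c = 1.
  Discriminant D = b^2 - 4ac = (-0.83)^2 - 4*(-0.06)*1 = 0.6889 - (-0.24) = 0.9289.
  D >= 0, so the roots are real: z = (-b +/- sqrt(D)) / (2a) = (0.83 +/- 0.963795) / (-0.12).
    z_1 = (0.83 + 0.963795) / (-0.12) = -14.9483,   |z_1| = 14.9483.
    z_2 = (0.83 - 0.963795) / (-0.12) = 1.115,   |z_2| = 1.115.
Moduli of all roots: 1.2500, 14.9483, 1.1150.
All moduli strictly greater than 1? Yes.
Verdict: Stationary.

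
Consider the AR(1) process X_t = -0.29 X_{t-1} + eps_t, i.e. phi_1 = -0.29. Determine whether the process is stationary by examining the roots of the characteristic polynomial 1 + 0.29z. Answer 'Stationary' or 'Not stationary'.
\text{Stationary}

The AR(p) characteristic polynomial is P(z) = 1 + 0.29z.
Stationarity requires all roots to lie outside the unit circle, i.e. |z| > 1 for every root.
This is linear in z: 1 + (0.29) z = 0  =>  z = -1/(0.29) = -3.448276,  |z| = 3.448276.
Moduli of all roots: 3.4483.
All moduli strictly greater than 1? Yes.
Verdict: Stationary.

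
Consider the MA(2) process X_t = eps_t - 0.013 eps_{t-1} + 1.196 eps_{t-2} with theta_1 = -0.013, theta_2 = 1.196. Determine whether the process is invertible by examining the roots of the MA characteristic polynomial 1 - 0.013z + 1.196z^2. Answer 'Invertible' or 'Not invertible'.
\text{Not invertible}

The MA(q) characteristic polynomial is P(z) = 1 - 0.013z + 1.196z^2.
Invertibility requires all roots to lie outside the unit circle, i.e. |z| > 1 for every root.
Set 1 + (-0.013) z + (1.196) z^2 = 0, i.e. a z^2 + b z + c = 0 with a = 1.196, b = -0.013, c = 1.
Discriminant D = b^2 - 4ac = (-0.013)^2 - 4*(1.196)*1 = 0.000169 - (4.784) = -4.783831.
D < 0, so the roots are the complex-conjugate pair z = (-b +/- i sqrt(-D)) / (2a) = 0.0054 +/- 0.9144i.
For a conjugate pair |z|^2 = z * conj(z) = (product of roots) = c/a = 1/(1.196) = 0.83612, so |z| = sqrt(0.83612) = 0.9144 for both roots.
Moduli of all roots: 0.9144, 0.9144.
All moduli strictly greater than 1? No.
Verdict: Not invertible.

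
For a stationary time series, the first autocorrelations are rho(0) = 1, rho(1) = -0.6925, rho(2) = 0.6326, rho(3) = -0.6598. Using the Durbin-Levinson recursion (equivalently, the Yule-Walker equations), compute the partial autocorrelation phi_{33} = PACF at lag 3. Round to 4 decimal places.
\phi_{33} = -0.3090

The PACF at lag k is phi_{kk}, the last component of the solution
to the Yule-Walker system G_k phi = r_k where
  (G_k)_{ij} = rho(|i - j|), (r_k)_i = rho(i), i,j = 1..k.
Equivalently, Durbin-Levinson gives phi_{kk} iteratively:
  phi_{11} = rho(1)
  phi_{kk} = [rho(k) - sum_{j=1..k-1} phi_{k-1,j} rho(k-j)]
            / [1 - sum_{j=1..k-1} phi_{k-1,j} rho(j)],
  phi_{k,j} = phi_{k-1,j} - phi_{kk} phi_{k-1,k-j},  j = 1..k-1.
Step k = 1:
  phi_11 = rho(1) = -0.6925.
Step k = 2:
  phi_22 = [rho(2) - phi_11 rho(1)] / [1 - phi_11 rho(1)] = [0.6326 - (-0.6925)(-0.6925)] / [1 - (-0.6925)(-0.6925)]
         = 0.15304375 / 0.52044375 = 0.294064.
  Update: phi_21 = phi_11 - phi_22 phi_11 = -0.6925 - (0.294064)(-0.6925) = -0.488861.
Step k = 3:
  phi_33 = [rho(3) - phi_21 rho(2) - phi_22 rho(1)] / [1 - phi_21 rho(1) - phi_22 rho(2)]
    numerator   = -0.6598 - (-0.488861)(0.6326) - (0.294064)(-0.6925) = -0.14690742
    denominator = 1 - (-0.488861)(-0.6925) - (0.294064)(0.6326) = 0.4754391
  phi_33 = -0.14690742 / 0.4754391 = -0.309.
Therefore phi_{33} = -0.3090.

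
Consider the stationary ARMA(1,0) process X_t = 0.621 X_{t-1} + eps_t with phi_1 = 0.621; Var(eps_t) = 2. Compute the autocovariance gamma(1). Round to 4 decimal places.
\gamma(1) = 2.0216

Multiply the model equation by X_{t-k} and take expectations. With theta_0 = psi_0 = 1 and psi_j the MA(infinity) weights, this gives
  gamma(k) - sum_i phi_i gamma(k-i) = c_k,
  c_k = sigma^2 * sum_{j=k..q} theta_j psi_{j-k}   (c_k = 0 for k > q),
using gamma(-m) = gamma(m).
Pure AR (q = 0): c_0 = sigma^2 = 2, c_k = 0 for k >= 1.
Equations for k = 0 and k = 1 (AR order 1):
  gamma(0) = phi_1 gamma(1) + c_0
  gamma(1) = phi_1 gamma(0) + c_1
Substituting the second into the first: gamma(0) (1 - phi_1^2) = c_0 + phi_1 c_1, so
  gamma(0) = c_0 / (1 - phi_1^2) = 2 / (1 - (0.621)^2) = 2 / 0.614359 = 3.255426.
  gamma(1) = phi_1 gamma(0) = (0.621)(3.255426) = 2.021619.
Therefore gamma(1) = 2.0216 (to 4 decimal places).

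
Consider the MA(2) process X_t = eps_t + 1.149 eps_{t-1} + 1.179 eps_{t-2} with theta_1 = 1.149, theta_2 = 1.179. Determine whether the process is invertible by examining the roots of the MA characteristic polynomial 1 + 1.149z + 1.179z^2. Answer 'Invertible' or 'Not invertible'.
\text{Not invertible}

The MA(q) characteristic polynomial is P(z) = 1 + 1.149z + 1.179z^2.
Invertibility requires all roots to lie outside the unit circle, i.e. |z| > 1 for every root.
Set 1 + (1.149) z + (1.179) z^2 = 0, i.e. a z^2 + b z + c = 0 with a = 1.179, b = 1.149, c = 1.
Discriminant D = b^2 - 4ac = (1.149)^2 - 4*(1.179)*1 = 1.320201 - (4.716) = -3.395799.
D < 0, so the roots are the complex-conjugate pair z = (-b +/- i sqrt(-D)) / (2a) = -0.4873 +/- 0.7815i.
For a conjugate pair |z|^2 = z * conj(z) = (product of roots) = c/a = 1/(1.179) = 0.848176, so |z| = sqrt(0.848176) = 0.921 for both roots.
Moduli of all roots: 0.9210, 0.9210.
All moduli strictly greater than 1? No.
Verdict: Not invertible.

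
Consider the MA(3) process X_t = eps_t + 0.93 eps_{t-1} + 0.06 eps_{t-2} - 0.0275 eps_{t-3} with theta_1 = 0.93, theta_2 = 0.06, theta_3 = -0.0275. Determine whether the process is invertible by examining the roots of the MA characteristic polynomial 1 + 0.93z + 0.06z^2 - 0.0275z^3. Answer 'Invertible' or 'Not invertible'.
\text{Invertible}

The MA(q) characteristic polynomial is P(z) = 1 + 0.93z + 0.06z^2 - 0.0275z^3.
Invertibility requires all roots to lie outside the unit circle, i.e. |z| > 1 for every root.
Degree 3: look for a simple real root z0 first, then factor out (1 - z/z0) and solve the remaining quadratic.
Testing z0 = -4: P(-4) = 1 + (0.93)(-4) + (0.06)(-4)^2 + (-0.0275)(-4)^3
  = 1 + (-3.72) + (0.96) + (1.76) = 0.  So z_0 = -4 is a root, |z_0| = 4.
Divide out the factor (1 + 0.25 z) = (1 - z/z0) (since 1/z0 = -0.25):
  P(z) = (1 + 0.25 z)(1 + (0.68) z + (-0.11) z^2)
  [check: z-coef 0.68 - (-0.25) = 0.93; z^2-coef -0.11 - (-0.25)(0.68) = 0.06; z^3-coef -(-0.25)(-0.11) = -0.0275.]
Remaining roots from the quadratic factor 1 + (0.68) z + (-0.11) z^2:
  Set 1 + (0.68) z + (-0.11) z^2 = 0, i.e. a z^2 + b z + c = 0 with a = -0.11, b = 0.68, c = 1.
  Discriminant D = b^2 - 4ac = (0.68)^2 - 4*(-0.11)*1 = 0.4624 - (-0.44) = 0.9024.
  D >= 0, so the roots are real: z = (-b +/- sqrt(D)) / (2a) = (-0.68 +/- 0.949947) / (-0.22).
    z_1 = (-0.68 + 0.949947) / (-0.22) = -1.227,   |z_1| = 1.227.
    z_2 = (-0.68 - 0.949947) / (-0.22) = 7.4089,   |z_2| = 7.4089.
Moduli of all roots: 4.0000, 1.2270, 7.4089.
All moduli strictly greater than 1? Yes.
Verdict: Invertible.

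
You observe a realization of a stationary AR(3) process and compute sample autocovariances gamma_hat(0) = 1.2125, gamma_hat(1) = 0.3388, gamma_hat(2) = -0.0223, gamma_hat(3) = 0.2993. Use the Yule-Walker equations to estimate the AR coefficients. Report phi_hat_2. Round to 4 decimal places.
\hat\phi_{2} = -0.2000

The Yule-Walker equations for an AR(p) process read, in matrix form,
  Gamma_p phi = r_p,   with   (Gamma_p)_{ij} = gamma(|i - j|),
                       (r_p)_i = gamma(i),   i,j = 1..p.
Substitute the sample gammas (Toeplitz matrix and right-hand side of size 3):
  Gamma_p = [[1.2125, 0.3388, -0.0223], [0.3388, 1.2125, 0.3388], [-0.0223, 0.3388, 1.2125]]
  r_p     = [0.3388, -0.0223, 0.2993]
Written out (R1..R3):
  (R1) 1.2125 phi_1 + 0.3388 phi_2 - 0.0223 phi_3 = 0.3388
  (R2) 0.3388 phi_1 + 1.2125 phi_2 + 0.3388 phi_3 = -0.0223
  (R3) -0.0223 phi_1 + 0.3388 phi_2 + 1.2125 phi_3 = 0.2993
Gaussian elimination:
  R2 <- R2 - (0.3388/1.2125) R1 = R2 - (0.279423) R1:  1.117832 phi_2 + 0.345031 phi_3 = -0.116968
  R3 <- R3 - (-0.0223/1.2125) R1 = R3 - (-0.018392) R1:  0.345031 phi_2 + 1.21209 phi_3 = 0.305531
  R3 <- R3 - (0.345031/1.117832) R2 = R3 - (0.308661) R2:  1.105592 phi_3 = 0.341635
Back-substitution:
  phi_hat_3 = 0.341635 / 1.105592 = 0.309006
  phi_hat_2 = (-0.116968 - (0.345031)(0.309006)) / 1.117832 = -0.200017
  phi_hat_1 = (0.3388 - (0.3388)(-0.200017) - (-0.0223)(0.309006)) / 1.2125 = 0.340995
So phi_hat = [0.3410, -0.2000, 0.3090].
Therefore phi_hat_2 = -0.2000.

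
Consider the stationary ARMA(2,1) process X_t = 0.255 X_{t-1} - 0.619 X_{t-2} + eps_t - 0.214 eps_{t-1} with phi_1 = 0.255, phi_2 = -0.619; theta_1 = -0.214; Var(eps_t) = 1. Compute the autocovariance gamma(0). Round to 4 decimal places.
\gamma(0) = 1.6265

Multiply the model equation by X_{t-k} and take expectations. With theta_0 = psi_0 = 1 and psi_j the MA(infinity) weights, this gives
  gamma(k) - sum_i phi_i gamma(k-i) = c_k,
  c_k = sigma^2 * sum_{j=k..q} theta_j psi_{j-k}   (c_k = 0 for k > q),
using gamma(-m) = gamma(m).
psi-weights needed (psi_j = theta_j + sum_i phi_i psi_{j-i}):
  psi_1 = theta_1 + phi_1 = -0.214 + (0.255) = 0.041
Right-hand sides:
  c_0 = sigma^2 (1 + theta_1 psi_1) = 1 * (1 + (-0.214)(0.041)) = 1 * 0.991226 = 0.991226
  c_1 = sigma^2 theta_1 = 1 * (-0.214) = -0.214
  c_2 = 0
Equations for k = 0, 1, 2 (AR order 2, c_2 = 0):
  (E0) gamma(0) = phi_1 gamma(1) + phi_2 gamma(2) + c_0
  (E1) gamma(1) = phi_1 gamma(0) + phi_2 gamma(1) + c_1
  (E2) gamma(2) = phi_1 gamma(1) + phi_2 gamma(0)
From (E1): gamma(1) = A gamma(0) + B with
  A = phi_1 / (1 - phi_2) = 0.255 / 1.619 = 0.157505,   B = c_1 / (1 - phi_2) = -0.214 / 1.619 = -0.13218.
Insert (E2) into (E0): gamma(0) (1 - phi_2^2) = phi_1 (1 + phi_2) gamma(1) + c_0.
  phi_1 (1 + phi_2) = (0.255)(0.381) = 0.097155,   1 - phi_2^2 = 0.616839.
Replace gamma(1) by A gamma(0) + B and collect gamma(0):
  gamma(0) [0.616839 - (0.097155)(0.157505)] = (0.097155)(-0.13218) + 0.991226
  gamma(0) * 0.601537 = 0.978384
  gamma(0) = 0.978384 / 0.601537 = 1.626475.
Therefore gamma(0) = 1.6265 (to 4 decimal places).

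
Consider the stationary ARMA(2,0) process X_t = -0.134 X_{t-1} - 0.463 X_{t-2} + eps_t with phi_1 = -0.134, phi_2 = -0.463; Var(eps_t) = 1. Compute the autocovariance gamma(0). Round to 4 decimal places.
\gamma(0) = 1.2836

Multiply the model equation by X_{t-k} and take expectations. With theta_0 = psi_0 = 1 and psi_j the MA(infinity) weights, this gives
  gamma(k) - sum_i phi_i gamma(k-i) = c_k,
  c_k = sigma^2 * sum_{j=k..q} theta_j psi_{j-k}   (c_k = 0 for k > q),
using gamma(-m) = gamma(m).
Pure AR (q = 0): c_0 = sigma^2 = 1, c_k = 0 for k >= 1.
Equations for k = 0, 1, 2 (AR order 2, c_2 = 0):
  (E0) gamma(0) = phi_1 gamma(1) + phi_2 gamma(2) + c_0
  (E1) gamma(1) = phi_1 gamma(0) + phi_2 gamma(1) + c_1
  (E2) gamma(2) = phi_1 gamma(1) + phi_2 gamma(0)
From (E1): gamma(1) = A gamma(0) + B with
  A = phi_1 / (1 - phi_2) = -0.134 / 1.463 = -0.091593,   B = c_1 / (1 - phi_2) = 0 / 1.463 = 0.
Insert (E2) into (E0): gamma(0) (1 - phi_2^2) = phi_1 (1 + phi_2) gamma(1) + c_0.
  phi_1 (1 + phi_2) = (-0.134)(0.537) = -0.071958,   1 - phi_2^2 = 0.785631.
Replace gamma(1) by A gamma(0) + B and collect gamma(0):
  gamma(0) [0.785631 - (-0.071958)(-0.091593)] = c_0 = 1
  gamma(0) * 0.77904 = 1
  gamma(0) = 1 / 0.77904 = 1.283631.
Therefore gamma(0) = 1.2836 (to 4 decimal places).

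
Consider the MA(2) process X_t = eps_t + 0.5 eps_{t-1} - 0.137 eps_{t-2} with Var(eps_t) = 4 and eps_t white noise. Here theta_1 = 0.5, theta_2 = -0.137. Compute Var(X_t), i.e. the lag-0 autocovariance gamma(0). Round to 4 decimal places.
\gamma(0) = 5.0751

For an MA(q) process X_t = eps_t + sum_i theta_i eps_{t-i} with
Var(eps_t) = sigma^2, the variance is
  gamma(0) = sigma^2 * (1 + sum_i theta_i^2).
  sum_i theta_i^2 = (0.5)^2 + (-0.137)^2 = 0.25 + 0.018769 = 0.268769.
  gamma(0) = 4 * (1 + 0.268769) = 4 * 1.268769 = 5.075076, which rounds to 5.0751.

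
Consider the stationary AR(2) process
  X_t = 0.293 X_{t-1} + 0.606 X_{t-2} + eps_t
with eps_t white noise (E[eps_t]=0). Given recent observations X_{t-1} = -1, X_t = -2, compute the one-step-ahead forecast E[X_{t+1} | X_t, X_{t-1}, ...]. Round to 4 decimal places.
E[X_{t+1} \mid \mathcal F_t] = -1.1920

For an AR(p) model X_t = c + sum_i phi_i X_{t-i} + eps_t, the
one-step-ahead conditional mean is
  E[X_{t+1} | X_t, ...] = c + sum_i phi_i X_{t+1-i}.
Substitute known values:
  E[X_{t+1} | ...] = (0.293) * (-2) + (0.606) * (-1)
                   = -1.1920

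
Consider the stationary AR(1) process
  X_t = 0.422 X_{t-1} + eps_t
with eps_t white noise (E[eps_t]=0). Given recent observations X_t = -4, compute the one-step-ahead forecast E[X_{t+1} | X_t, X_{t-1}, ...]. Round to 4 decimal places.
E[X_{t+1} \mid \mathcal F_t] = -1.6880

For an AR(p) model X_t = c + sum_i phi_i X_{t-i} + eps_t, the
one-step-ahead conditional mean is
  E[X_{t+1} | X_t, ...] = c + sum_i phi_i X_{t+1-i}.
Substitute known values:
  E[X_{t+1} | ...] = (0.422) * (-4)
                   = -1.6880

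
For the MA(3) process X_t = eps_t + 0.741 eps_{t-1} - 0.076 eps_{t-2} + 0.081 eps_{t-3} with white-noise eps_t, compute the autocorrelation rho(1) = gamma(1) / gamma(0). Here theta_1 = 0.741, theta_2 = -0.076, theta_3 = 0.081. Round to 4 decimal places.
\rho(1) = 0.4346

For an MA(q) process with theta_0 = 1, the autocovariance is
  gamma(k) = sigma^2 * sum_{i=0..q-k} theta_i * theta_{i+k},
and rho(k) = gamma(k) / gamma(0). Sigma^2 cancels.
  numerator   = (1)*(0.741) + (0.741)*(-0.076) + (-0.076)*(0.081) = 0.678528.
  denominator = (1)^2 + (0.741)^2 + (-0.076)^2 + (0.081)^2 = 1.561418.
  rho(1) = 0.678528 / 1.561418 = 0.4346.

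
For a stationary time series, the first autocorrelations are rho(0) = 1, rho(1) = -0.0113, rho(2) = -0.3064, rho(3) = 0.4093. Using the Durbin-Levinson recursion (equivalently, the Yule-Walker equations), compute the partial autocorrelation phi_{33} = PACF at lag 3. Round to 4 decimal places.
\phi_{33} = 0.4430

The PACF at lag k is phi_{kk}, the last component of the solution
to the Yule-Walker system G_k phi = r_k where
  (G_k)_{ij} = rho(|i - j|), (r_k)_i = rho(i), i,j = 1..k.
Equivalently, Durbin-Levinson gives phi_{kk} iteratively:
  phi_{11} = rho(1)
  phi_{kk} = [rho(k) - sum_{j=1..k-1} phi_{k-1,j} rho(k-j)]
            / [1 - sum_{j=1..k-1} phi_{k-1,j} rho(j)],
  phi_{k,j} = phi_{k-1,j} - phi_{kk} phi_{k-1,k-j},  j = 1..k-1.
Step k = 1:
  phi_11 = rho(1) = -0.0113.
Step k = 2:
  phi_22 = [rho(2) - phi_11 rho(1)] / [1 - phi_11 rho(1)] = [-0.3064 - (-0.0113)(-0.0113)] / [1 - (-0.0113)(-0.0113)]
         = -0.30652769 / 0.99987231 = -0.306567.
  Update: phi_21 = phi_11 - phi_22 phi_11 = -0.0113 - (-0.306567)(-0.0113) = -0.014764.
Step k = 3:
  phi_33 = [rho(3) - phi_21 rho(2) - phi_22 rho(1)] / [1 - phi_21 rho(1) - phi_22 rho(2)]
    numerator   = 0.4093 - (-0.014764)(-0.3064) - (-0.306567)(-0.0113) = 0.40131204
    denominator = 1 - (-0.014764)(-0.0113) - (-0.306567)(-0.3064) = 0.90590109
  phi_33 = 0.40131204 / 0.90590109 = 0.443.
Therefore phi_{33} = 0.4430.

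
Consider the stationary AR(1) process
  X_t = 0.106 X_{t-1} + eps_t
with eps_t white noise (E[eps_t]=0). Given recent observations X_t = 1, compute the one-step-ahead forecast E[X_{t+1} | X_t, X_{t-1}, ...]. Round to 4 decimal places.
E[X_{t+1} \mid \mathcal F_t] = 0.1060

For an AR(p) model X_t = c + sum_i phi_i X_{t-i} + eps_t, the
one-step-ahead conditional mean is
  E[X_{t+1} | X_t, ...] = c + sum_i phi_i X_{t+1-i}.
Substitute known values:
  E[X_{t+1} | ...] = (0.106) * (1)
                   = 0.1060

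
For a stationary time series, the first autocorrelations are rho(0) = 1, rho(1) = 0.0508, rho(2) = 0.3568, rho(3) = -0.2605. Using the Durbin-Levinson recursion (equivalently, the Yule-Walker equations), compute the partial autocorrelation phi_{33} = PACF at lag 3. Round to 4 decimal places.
\phi_{33} = -0.3330

The PACF at lag k is phi_{kk}, the last component of the solution
to the Yule-Walker system G_k phi = r_k where
  (G_k)_{ij} = rho(|i - j|), (r_k)_i = rho(i), i,j = 1..k.
Equivalently, Durbin-Levinson gives phi_{kk} iteratively:
  phi_{11} = rho(1)
  phi_{kk} = [rho(k) - sum_{j=1..k-1} phi_{k-1,j} rho(k-j)]
            / [1 - sum_{j=1..k-1} phi_{k-1,j} rho(j)],
  phi_{k,j} = phi_{k-1,j} - phi_{kk} phi_{k-1,k-j},  j = 1..k-1.
Step k = 1:
  phi_11 = rho(1) = 0.0508.
Step k = 2:
  phi_22 = [rho(2) - phi_11 rho(1)] / [1 - phi_11 rho(1)] = [0.3568 - (0.0508)(0.0508)] / [1 - (0.0508)(0.0508)]
         = 0.35421936 / 0.99741936 = 0.355136.
  Update: phi_21 = phi_11 - phi_22 phi_11 = 0.0508 - (0.355136)(0.0508) = 0.032759.
Step k = 3:
  phi_33 = [rho(3) - phi_21 rho(2) - phi_22 rho(1)] / [1 - phi_21 rho(1) - phi_22 rho(2)]
    numerator   = -0.2605 - (0.032759)(0.3568) - (0.355136)(0.0508) = -0.29022935
    denominator = 1 - (0.032759)(0.0508) - (0.355136)(0.3568) = 0.87162337
  phi_33 = -0.29022935 / 0.87162337 = -0.333.
Therefore phi_{33} = -0.3330.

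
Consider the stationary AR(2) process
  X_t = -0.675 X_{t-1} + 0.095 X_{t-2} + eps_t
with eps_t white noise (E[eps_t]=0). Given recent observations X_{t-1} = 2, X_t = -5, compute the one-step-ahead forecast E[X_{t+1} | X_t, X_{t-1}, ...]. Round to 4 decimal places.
E[X_{t+1} \mid \mathcal F_t] = 3.5650

For an AR(p) model X_t = c + sum_i phi_i X_{t-i} + eps_t, the
one-step-ahead conditional mean is
  E[X_{t+1} | X_t, ...] = c + sum_i phi_i X_{t+1-i}.
Substitute known values:
  E[X_{t+1} | ...] = (-0.675) * (-5) + (0.095) * (2)
                   = 3.5650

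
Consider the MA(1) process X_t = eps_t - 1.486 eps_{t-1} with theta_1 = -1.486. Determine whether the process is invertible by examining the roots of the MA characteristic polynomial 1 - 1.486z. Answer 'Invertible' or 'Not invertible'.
\text{Not invertible}

The MA(q) characteristic polynomial is P(z) = 1 - 1.486z.
Invertibility requires all roots to lie outside the unit circle, i.e. |z| > 1 for every root.
This is linear in z: 1 + (-1.486) z = 0  =>  z = -1/(-1.486) = 0.672948,  |z| = 0.672948.
Moduli of all roots: 0.6729.
All moduli strictly greater than 1? No.
Verdict: Not invertible.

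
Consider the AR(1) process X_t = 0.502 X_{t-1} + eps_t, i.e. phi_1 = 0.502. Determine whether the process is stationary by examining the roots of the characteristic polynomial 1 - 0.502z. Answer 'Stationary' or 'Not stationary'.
\text{Stationary}

The AR(p) characteristic polynomial is P(z) = 1 - 0.502z.
Stationarity requires all roots to lie outside the unit circle, i.e. |z| > 1 for every root.
This is linear in z: 1 + (-0.502) z = 0  =>  z = -1/(-0.502) = 1.992032,  |z| = 1.992032.
Moduli of all roots: 1.9920.
All moduli strictly greater than 1? Yes.
Verdict: Stationary.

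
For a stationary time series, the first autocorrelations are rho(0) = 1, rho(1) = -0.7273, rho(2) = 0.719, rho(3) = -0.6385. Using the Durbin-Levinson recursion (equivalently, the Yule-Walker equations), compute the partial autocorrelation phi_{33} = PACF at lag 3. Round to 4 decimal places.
\phi_{33} = -0.0840

The PACF at lag k is phi_{kk}, the last component of the solution
to the Yule-Walker system G_k phi = r_k where
  (G_k)_{ij} = rho(|i - j|), (r_k)_i = rho(i), i,j = 1..k.
Equivalently, Durbin-Levinson gives phi_{kk} iteratively:
  phi_{11} = rho(1)
  phi_{kk} = [rho(k) - sum_{j=1..k-1} phi_{k-1,j} rho(k-j)]
            / [1 - sum_{j=1..k-1} phi_{k-1,j} rho(j)],
  phi_{k,j} = phi_{k-1,j} - phi_{kk} phi_{k-1,k-j},  j = 1..k-1.
Step k = 1:
  phi_11 = rho(1) = -0.7273.
Step k = 2:
  phi_22 = [rho(2) - phi_11 rho(1)] / [1 - phi_11 rho(1)] = [0.719 - (-0.7273)(-0.7273)] / [1 - (-0.7273)(-0.7273)]
         = 0.19003471 / 0.47103471 = 0.403441.
  Update: phi_21 = phi_11 - phi_22 phi_11 = -0.7273 - (0.403441)(-0.7273) = -0.433877.
Step k = 3:
  phi_33 = [rho(3) - phi_21 rho(2) - phi_22 rho(1)] / [1 - phi_21 rho(1) - phi_22 rho(2)]
    numerator   = -0.6385 - (-0.433877)(0.719) - (0.403441)(-0.7273) = -0.03311954
    denominator = 1 - (-0.433877)(-0.7273) - (0.403441)(0.719) = 0.39436692
  phi_33 = -0.03311954 / 0.39436692 = -0.084.
Therefore phi_{33} = -0.0840.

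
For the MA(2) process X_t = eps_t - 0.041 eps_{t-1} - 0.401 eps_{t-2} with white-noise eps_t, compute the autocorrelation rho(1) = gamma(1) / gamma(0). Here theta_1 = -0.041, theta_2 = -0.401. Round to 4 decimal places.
\rho(1) = -0.0211

For an MA(q) process with theta_0 = 1, the autocovariance is
  gamma(k) = sigma^2 * sum_{i=0..q-k} theta_i * theta_{i+k},
and rho(k) = gamma(k) / gamma(0). Sigma^2 cancels.
  numerator   = (1)*(-0.041) + (-0.041)*(-0.401) = -0.024559.
  denominator = (1)^2 + (-0.041)^2 + (-0.401)^2 = 1.162482.
  rho(1) = -0.024559 / 1.162482 = -0.0211.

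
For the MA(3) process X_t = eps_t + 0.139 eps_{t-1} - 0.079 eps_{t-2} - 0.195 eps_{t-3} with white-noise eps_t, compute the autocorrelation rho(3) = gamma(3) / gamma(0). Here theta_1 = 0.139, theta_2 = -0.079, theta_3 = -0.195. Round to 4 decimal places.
\rho(3) = -0.1833

For an MA(q) process with theta_0 = 1, the autocovariance is
  gamma(k) = sigma^2 * sum_{i=0..q-k} theta_i * theta_{i+k},
and rho(k) = gamma(k) / gamma(0). Sigma^2 cancels.
  numerator   = (1)*(-0.195) = -0.195.
  denominator = (1)^2 + (0.139)^2 + (-0.079)^2 + (-0.195)^2 = 1.063587.
  rho(3) = -0.195 / 1.063587 = -0.1833.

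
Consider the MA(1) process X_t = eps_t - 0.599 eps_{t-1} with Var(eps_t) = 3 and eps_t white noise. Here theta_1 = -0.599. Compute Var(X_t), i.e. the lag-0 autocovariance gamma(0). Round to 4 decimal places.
\gamma(0) = 4.0764

For an MA(q) process X_t = eps_t + sum_i theta_i eps_{t-i} with
Var(eps_t) = sigma^2, the variance is
  gamma(0) = sigma^2 * (1 + sum_i theta_i^2).
  sum_i theta_i^2 = (-0.599)^2 = 0.358801.
  gamma(0) = 3 * (1 + 0.358801) = 3 * 1.358801 = 4.076403, which rounds to 4.0764.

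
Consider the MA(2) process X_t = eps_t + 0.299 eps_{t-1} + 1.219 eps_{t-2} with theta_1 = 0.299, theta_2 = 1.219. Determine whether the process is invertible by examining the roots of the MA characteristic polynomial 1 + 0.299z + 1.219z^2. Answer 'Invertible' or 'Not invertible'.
\text{Not invertible}

The MA(q) characteristic polynomial is P(z) = 1 + 0.299z + 1.219z^2.
Invertibility requires all roots to lie outside the unit circle, i.e. |z| > 1 for every root.
Set 1 + (0.299) z + (1.219) z^2 = 0, i.e. a z^2 + b z + c = 0 with a = 1.219, b = 0.299, c = 1.
Discriminant D = b^2 - 4ac = (0.299)^2 - 4*(1.219)*1 = 0.089401 - (4.876) = -4.786599.
D < 0, so the roots are the complex-conjugate pair z = (-b +/- i sqrt(-D)) / (2a) = -0.1226 +/- 0.8974i.
For a conjugate pair |z|^2 = z * conj(z) = (product of roots) = c/a = 1/(1.219) = 0.820345, so |z| = sqrt(0.820345) = 0.9057 for both roots.
Moduli of all roots: 0.9057, 0.9057.
All moduli strictly greater than 1? No.
Verdict: Not invertible.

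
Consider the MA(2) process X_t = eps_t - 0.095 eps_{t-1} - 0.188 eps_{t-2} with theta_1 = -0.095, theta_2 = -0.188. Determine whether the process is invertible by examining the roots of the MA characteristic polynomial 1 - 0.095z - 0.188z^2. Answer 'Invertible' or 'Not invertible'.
\text{Invertible}

The MA(q) characteristic polynomial is P(z) = 1 - 0.095z - 0.188z^2.
Invertibility requires all roots to lie outside the unit circle, i.e. |z| > 1 for every root.
Set 1 + (-0.095) z + (-0.188) z^2 = 0, i.e. a z^2 + b z + c = 0 with a = -0.188, b = -0.095, c = 1.
Discriminant D = b^2 - 4ac = (-0.095)^2 - 4*(-0.188)*1 = 0.009025 - (-0.752) = 0.761025.
D >= 0, so the roots are real: z = (-b +/- sqrt(D)) / (2a) = (0.095 +/- 0.872367) / (-0.376).
  z_1 = (0.095 + 0.872367) / (-0.376) = -2.5728,   |z_1| = 2.5728.
  z_2 = (0.095 - 0.872367) / (-0.376) = 2.0675,   |z_2| = 2.0675.
Moduli of all roots: 2.5728, 2.0675.
All moduli strictly greater than 1? Yes.
Verdict: Invertible.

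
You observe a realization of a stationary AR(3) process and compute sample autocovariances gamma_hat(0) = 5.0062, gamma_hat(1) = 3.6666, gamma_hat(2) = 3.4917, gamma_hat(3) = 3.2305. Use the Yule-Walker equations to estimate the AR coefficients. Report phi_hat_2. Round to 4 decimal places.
\hat\phi_{2} = 0.2800

The Yule-Walker equations for an AR(p) process read, in matrix form,
  Gamma_p phi = r_p,   with   (Gamma_p)_{ij} = gamma(|i - j|),
                       (r_p)_i = gamma(i),   i,j = 1..p.
Substitute the sample gammas (Toeplitz matrix and right-hand side of size 3):
  Gamma_p = [[5.0062, 3.6666, 3.4917], [3.6666, 5.0062, 3.6666], [3.4917, 3.6666, 5.0062]]
  r_p     = [3.6666, 3.4917, 3.2305]
Written out (R1..R3):
  (R1) 5.0062 phi_1 + 3.6666 phi_2 + 3.4917 phi_3 = 3.6666
  (R2) 3.6666 phi_1 + 5.0062 phi_2 + 3.6666 phi_3 = 3.4917
  (R3) 3.4917 phi_1 + 3.6666 phi_2 + 5.0062 phi_3 = 3.2305
Gaussian elimination:
  R2 <- R2 - (3.6666/5.0062) R1 = R2 - (0.732412) R1:  2.320739 phi_2 + 1.109238 phi_3 = 0.806239
  R3 <- R3 - (3.4917/5.0062) R1 = R3 - (0.697475) R1:  1.109238 phi_2 + 2.570826 phi_3 = 0.673138
  R3 <- R3 - (1.109238/2.320739) R2 = R3 - (0.477967) R2:  2.040647 phi_3 = 0.287782
Back-substitution:
  phi_hat_3 = 0.287782 / 2.040647 = 0.141025
  phi_hat_2 = (0.806239 - (1.109238)(0.141025)) / 2.320739 = 0.280001
  phi_hat_1 = (3.6666 - (3.6666)(0.280001) - (3.4917)(0.141025)) / 5.0062 = 0.428975
So phi_hat = [0.4290, 0.2800, 0.1410].
Therefore phi_hat_2 = 0.2800.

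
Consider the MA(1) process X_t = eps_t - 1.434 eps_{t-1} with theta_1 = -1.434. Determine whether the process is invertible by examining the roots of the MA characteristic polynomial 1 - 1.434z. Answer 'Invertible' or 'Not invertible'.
\text{Not invertible}

The MA(q) characteristic polynomial is P(z) = 1 - 1.434z.
Invertibility requires all roots to lie outside the unit circle, i.e. |z| > 1 for every root.
This is linear in z: 1 + (-1.434) z = 0  =>  z = -1/(-1.434) = 0.69735,  |z| = 0.69735.
Moduli of all roots: 0.6974.
All moduli strictly greater than 1? No.
Verdict: Not invertible.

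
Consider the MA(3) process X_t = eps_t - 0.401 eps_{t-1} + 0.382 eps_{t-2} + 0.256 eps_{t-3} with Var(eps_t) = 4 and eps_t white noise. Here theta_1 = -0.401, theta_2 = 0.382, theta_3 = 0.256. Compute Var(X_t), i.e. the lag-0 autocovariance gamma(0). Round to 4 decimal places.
\gamma(0) = 5.4890

For an MA(q) process X_t = eps_t + sum_i theta_i eps_{t-i} with
Var(eps_t) = sigma^2, the variance is
  gamma(0) = sigma^2 * (1 + sum_i theta_i^2).
  sum_i theta_i^2 = (-0.401)^2 + (0.382)^2 + (0.256)^2 = 0.160801 + 0.145924 + 0.065536 = 0.372261.
  gamma(0) = 4 * (1 + 0.372261) = 4 * 1.372261 = 5.489044, which rounds to 5.4890.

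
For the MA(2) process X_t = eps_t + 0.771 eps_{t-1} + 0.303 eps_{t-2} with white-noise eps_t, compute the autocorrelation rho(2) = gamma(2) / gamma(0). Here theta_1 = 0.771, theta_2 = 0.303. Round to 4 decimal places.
\rho(2) = 0.1797

For an MA(q) process with theta_0 = 1, the autocovariance is
  gamma(k) = sigma^2 * sum_{i=0..q-k} theta_i * theta_{i+k},
and rho(k) = gamma(k) / gamma(0). Sigma^2 cancels.
  numerator   = (1)*(0.303) = 0.303.
  denominator = (1)^2 + (0.771)^2 + (0.303)^2 = 1.68625.
  rho(2) = 0.303 / 1.68625 = 0.1797.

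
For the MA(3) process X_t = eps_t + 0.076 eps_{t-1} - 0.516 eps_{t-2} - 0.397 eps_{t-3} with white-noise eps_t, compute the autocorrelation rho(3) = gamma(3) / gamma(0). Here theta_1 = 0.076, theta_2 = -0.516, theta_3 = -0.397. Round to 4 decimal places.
\rho(3) = -0.2777

For an MA(q) process with theta_0 = 1, the autocovariance is
  gamma(k) = sigma^2 * sum_{i=0..q-k} theta_i * theta_{i+k},
and rho(k) = gamma(k) / gamma(0). Sigma^2 cancels.
  numerator   = (1)*(-0.397) = -0.397.
  denominator = (1)^2 + (0.076)^2 + (-0.516)^2 + (-0.397)^2 = 1.429641.
  rho(3) = -0.397 / 1.429641 = -0.2777.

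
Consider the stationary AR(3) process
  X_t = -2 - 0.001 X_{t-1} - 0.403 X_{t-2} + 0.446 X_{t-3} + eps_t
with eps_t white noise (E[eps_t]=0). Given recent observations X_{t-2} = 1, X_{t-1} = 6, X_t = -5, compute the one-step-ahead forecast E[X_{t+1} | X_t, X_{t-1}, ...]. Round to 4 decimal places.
E[X_{t+1} \mid \mathcal F_t] = -3.9670

For an AR(p) model X_t = c + sum_i phi_i X_{t-i} + eps_t, the
one-step-ahead conditional mean is
  E[X_{t+1} | X_t, ...] = c + sum_i phi_i X_{t+1-i}.
Substitute known values:
  E[X_{t+1} | ...] = -2 + (-0.001) * (-5) + (-0.403) * (6) + (0.446) * (1)
                   = -3.9670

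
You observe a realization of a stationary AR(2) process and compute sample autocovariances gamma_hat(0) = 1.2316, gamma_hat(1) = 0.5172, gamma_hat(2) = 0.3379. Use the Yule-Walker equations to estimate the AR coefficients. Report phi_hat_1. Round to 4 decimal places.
\hat\phi_{1} = 0.3700

The Yule-Walker equations for an AR(p) process read, in matrix form,
  Gamma_p phi = r_p,   with   (Gamma_p)_{ij} = gamma(|i - j|),
                       (r_p)_i = gamma(i),   i,j = 1..p.
Substitute the sample gammas (Toeplitz matrix and right-hand side of size 2):
  Gamma_p = [[1.2316, 0.5172], [0.5172, 1.2316]]
  r_p     = [0.5172, 0.3379]
Written out:
  1.2316 phi_1 + 0.5172 phi_2 = 0.5172
  0.5172 phi_1 + 1.2316 phi_2 = 0.3379
Solve by Cramer's rule:
  det = gamma(0)^2 - gamma(1)^2 = (1.2316)^2 - (0.5172)^2 = 1.51683856 - 0.26749584 = 1.24934272
  phi_hat_1 = [gamma(1) gamma(0) - gamma(1) gamma(2)] / det = [(0.5172)(1.2316) - (0.5172)(0.3379)] / 1.24934272 = 0.46222164 / 1.24934272 = 0.37
  phi_hat_2 = [gamma(0) gamma(2) - gamma(1)^2] / det = [(1.2316)(0.3379) - (0.5172)^2] / 1.24934272 = 0.1486618 / 1.24934272 = 0.119
So phi_hat = [0.3700, 0.1190].
Therefore phi_hat_1 = 0.3700.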